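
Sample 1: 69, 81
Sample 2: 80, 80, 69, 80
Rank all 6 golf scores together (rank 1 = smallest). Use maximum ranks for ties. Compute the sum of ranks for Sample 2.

Sorted (ascending): 69, 69, 80, 80, 80, 81
The 2 values of 69 occupy positions 1–2 → each gets rank 2.
The 3 values of 80 occupy positions 3–5 → each gets rank 5.
Sample 2 values → pooled ranks: 80→5, 80→5, 69→2, 80→5
Rank sum = 5 + 5 + 2 + 5 = 17

17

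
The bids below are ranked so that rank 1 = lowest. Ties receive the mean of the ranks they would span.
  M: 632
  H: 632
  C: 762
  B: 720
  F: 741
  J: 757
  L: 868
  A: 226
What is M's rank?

Sorted (ascending): 226, 632, 632, 720, 741, 757, 762, 868
The 2 values of 632 occupy positions 2–3 → average rank (2+3)/2 = 2.5.
M has value 632 → rank 2.5.

2.5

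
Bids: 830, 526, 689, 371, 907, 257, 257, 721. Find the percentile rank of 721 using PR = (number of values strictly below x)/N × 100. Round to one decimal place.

62.5

N = 8.
Strictly below 721: 5. Equal to 721: 1.
PR = 5/8 × 100 = 62.5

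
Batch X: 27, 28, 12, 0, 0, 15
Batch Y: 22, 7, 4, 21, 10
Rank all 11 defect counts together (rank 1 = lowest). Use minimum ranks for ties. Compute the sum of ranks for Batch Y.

Sorted (ascending): 0, 0, 4, 7, 10, 12, 15, 21, 22, 27, 28
The 2 values of 0 occupy positions 1–2 → each gets rank 1.
Batch Y values → pooled ranks: 22→9, 7→4, 4→3, 21→8, 10→5
Rank sum = 9 + 4 + 3 + 8 + 5 = 29

29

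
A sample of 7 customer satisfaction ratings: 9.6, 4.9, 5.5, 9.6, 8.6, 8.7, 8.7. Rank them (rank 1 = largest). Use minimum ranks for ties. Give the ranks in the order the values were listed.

Sorted (descending): 9.6, 9.6, 8.7, 8.7, 8.6, 5.5, 4.9
The 2 values of 9.6 occupy positions 1–2 → each gets rank 1.
The 2 values of 8.7 occupy positions 3–4 → each gets rank 3.

1, 7, 6, 1, 5, 3, 3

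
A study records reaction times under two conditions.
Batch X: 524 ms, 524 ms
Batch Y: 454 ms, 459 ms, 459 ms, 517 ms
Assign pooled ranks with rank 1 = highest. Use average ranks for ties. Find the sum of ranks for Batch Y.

18

Sorted (descending): 524, 524, 517, 459, 459, 454
The 2 values of 524 occupy positions 1–2 → average rank (1+2)/2 = 1.5.
The 2 values of 459 occupy positions 4–5 → average rank (4+5)/2 = 4.5.
Batch Y values → pooled ranks: 454→6, 459→4.5, 459→4.5, 517→3
Rank sum = 6 + 4.5 + 4.5 + 3 = 18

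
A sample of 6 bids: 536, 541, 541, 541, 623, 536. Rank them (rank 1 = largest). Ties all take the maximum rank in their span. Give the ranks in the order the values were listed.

Sorted (descending): 623, 541, 541, 541, 536, 536
The 3 values of 541 occupy positions 2–4 → each gets rank 4.
The 2 values of 536 occupy positions 5–6 → each gets rank 6.

6, 4, 4, 4, 1, 6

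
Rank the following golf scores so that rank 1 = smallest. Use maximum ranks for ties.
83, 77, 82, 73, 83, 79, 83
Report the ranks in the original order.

7, 2, 4, 1, 7, 3, 7

Sorted (ascending): 73, 77, 79, 82, 83, 83, 83
The 3 values of 83 occupy positions 5–7 → each gets rank 7.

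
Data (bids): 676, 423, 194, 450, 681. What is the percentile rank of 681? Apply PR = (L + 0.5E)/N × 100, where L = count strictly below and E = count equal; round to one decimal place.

N = 5.
Strictly below 681: 4. Equal to 681: 1.
PR = (4 + 0.5·1)/5 × 100 = 90.0

90.0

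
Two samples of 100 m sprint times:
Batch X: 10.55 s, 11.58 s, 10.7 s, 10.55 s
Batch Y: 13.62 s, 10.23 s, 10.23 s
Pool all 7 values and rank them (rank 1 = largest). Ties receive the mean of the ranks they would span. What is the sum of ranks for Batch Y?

Sorted (descending): 13.62, 11.58, 10.7, 10.55, 10.55, 10.23, 10.23
The 2 values of 10.55 occupy positions 4–5 → average rank (4+5)/2 = 4.5.
The 2 values of 10.23 occupy positions 6–7 → average rank (6+7)/2 = 6.5.
Batch Y values → pooled ranks: 13.62→1, 10.23→6.5, 10.23→6.5
Rank sum = 1 + 6.5 + 6.5 = 14

14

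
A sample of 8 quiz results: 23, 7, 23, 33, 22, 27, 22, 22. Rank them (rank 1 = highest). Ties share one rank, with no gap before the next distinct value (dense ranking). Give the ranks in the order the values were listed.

Sorted (descending): 33, 27, 23, 23, 22, 22, 22, 7
The 2 values of 23 share dense rank 3.
The 3 values of 22 share dense rank 4.
Remaining distinct values take the next consecutive integers.

3, 5, 3, 1, 4, 2, 4, 4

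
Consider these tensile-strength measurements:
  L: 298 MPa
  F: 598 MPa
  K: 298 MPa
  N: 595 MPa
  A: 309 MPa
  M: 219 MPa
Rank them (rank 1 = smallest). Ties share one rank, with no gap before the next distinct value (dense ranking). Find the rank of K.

Sorted (ascending): 219, 298, 298, 309, 595, 598
The 2 values of 298 share dense rank 2.
Remaining distinct values take the next consecutive integers.
K has value 298 MPa → rank 2.

2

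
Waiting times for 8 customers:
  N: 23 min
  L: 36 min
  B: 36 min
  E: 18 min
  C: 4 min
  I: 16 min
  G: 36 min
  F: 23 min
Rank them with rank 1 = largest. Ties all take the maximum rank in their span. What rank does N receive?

Sorted (descending): 36, 36, 36, 23, 23, 18, 16, 4
The 3 values of 36 occupy positions 1–3 → each gets rank 3.
The 2 values of 23 occupy positions 4–5 → each gets rank 5.
N has value 23 min → rank 5.

5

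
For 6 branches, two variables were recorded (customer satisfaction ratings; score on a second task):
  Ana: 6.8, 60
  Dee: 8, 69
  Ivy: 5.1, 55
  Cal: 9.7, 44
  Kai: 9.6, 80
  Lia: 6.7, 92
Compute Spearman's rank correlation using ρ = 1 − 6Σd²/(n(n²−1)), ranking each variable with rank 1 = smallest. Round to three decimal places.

-0.200

Ranks of variable 1: 3, 4, 1, 6, 5, 2
Ranks of variable 2: 3, 4, 2, 1, 5, 6
d = r₁ − r₂: 0, 0, -1, 5, 0, -4
d²: 0, 0, 1, 25, 0, 16; Σd² = 42
ρ = 1 − 6·42/(6·35) = 1 − 252/210 = -0.200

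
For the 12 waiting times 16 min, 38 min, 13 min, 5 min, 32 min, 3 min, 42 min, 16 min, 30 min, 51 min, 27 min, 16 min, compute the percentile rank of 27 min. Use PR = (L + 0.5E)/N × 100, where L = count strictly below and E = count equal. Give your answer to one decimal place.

N = 12.
Strictly below 27: 6. Equal to 27: 1.
PR = (6 + 0.5·1)/12 × 100 = 54.2

54.2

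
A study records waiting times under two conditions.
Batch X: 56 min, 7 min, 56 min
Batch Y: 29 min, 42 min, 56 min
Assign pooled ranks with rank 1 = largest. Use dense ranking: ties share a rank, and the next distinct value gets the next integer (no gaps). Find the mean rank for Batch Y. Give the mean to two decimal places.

Sorted (descending): 56, 56, 56, 42, 29, 7
The 3 values of 56 share dense rank 1.
Remaining distinct values take the next consecutive integers.
Batch Y values → pooled ranks: 29→3, 42→2, 56→1
Mean rank = (3 + 2 + 1) / 3 = 2.00

2.00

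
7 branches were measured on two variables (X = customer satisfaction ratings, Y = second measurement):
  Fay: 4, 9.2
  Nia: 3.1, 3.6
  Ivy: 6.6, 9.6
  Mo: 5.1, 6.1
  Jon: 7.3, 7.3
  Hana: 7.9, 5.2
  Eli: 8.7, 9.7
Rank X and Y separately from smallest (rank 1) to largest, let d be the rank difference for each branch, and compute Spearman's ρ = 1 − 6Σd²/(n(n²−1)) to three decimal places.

0.464

Ranks of variable 1: 2, 1, 4, 3, 5, 6, 7
Ranks of variable 2: 5, 1, 6, 3, 4, 2, 7
d = r₁ − r₂: -3, 0, -2, 0, 1, 4, 0
d²: 9, 0, 4, 0, 1, 16, 0; Σd² = 30
ρ = 1 − 6·30/(7·48) = 1 − 180/336 = 0.464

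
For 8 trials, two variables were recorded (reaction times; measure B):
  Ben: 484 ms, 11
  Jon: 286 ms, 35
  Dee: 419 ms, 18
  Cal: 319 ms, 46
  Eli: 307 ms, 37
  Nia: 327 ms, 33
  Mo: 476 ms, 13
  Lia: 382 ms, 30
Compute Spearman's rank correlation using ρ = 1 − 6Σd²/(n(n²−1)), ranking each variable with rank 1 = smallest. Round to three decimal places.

-0.905

Ranks of variable 1: 8, 1, 6, 3, 2, 4, 7, 5
Ranks of variable 2: 1, 6, 3, 8, 7, 5, 2, 4
d = r₁ − r₂: 7, -5, 3, -5, -5, -1, 5, 1
d²: 49, 25, 9, 25, 25, 1, 25, 1; Σd² = 160
ρ = 1 − 6·160/(8·63) = 1 − 960/504 = -0.905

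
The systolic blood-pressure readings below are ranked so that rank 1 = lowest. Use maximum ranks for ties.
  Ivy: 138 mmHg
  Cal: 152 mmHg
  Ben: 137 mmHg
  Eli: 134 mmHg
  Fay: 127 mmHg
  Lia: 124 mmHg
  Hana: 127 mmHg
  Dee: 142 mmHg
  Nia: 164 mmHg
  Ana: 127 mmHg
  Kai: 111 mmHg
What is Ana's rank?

5

Sorted (ascending): 111, 124, 127, 127, 127, 134, 137, 138, 142, 152, 164
The 3 values of 127 occupy positions 3–5 → each gets rank 5.
Ana has value 127 mmHg → rank 5.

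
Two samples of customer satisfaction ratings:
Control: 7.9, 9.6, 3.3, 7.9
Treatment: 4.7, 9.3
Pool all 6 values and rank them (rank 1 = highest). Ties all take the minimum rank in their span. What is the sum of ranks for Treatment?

Sorted (descending): 9.6, 9.3, 7.9, 7.9, 4.7, 3.3
The 2 values of 7.9 occupy positions 3–4 → each gets rank 3.
Treatment values → pooled ranks: 4.7→5, 9.3→2
Rank sum = 5 + 2 = 7

7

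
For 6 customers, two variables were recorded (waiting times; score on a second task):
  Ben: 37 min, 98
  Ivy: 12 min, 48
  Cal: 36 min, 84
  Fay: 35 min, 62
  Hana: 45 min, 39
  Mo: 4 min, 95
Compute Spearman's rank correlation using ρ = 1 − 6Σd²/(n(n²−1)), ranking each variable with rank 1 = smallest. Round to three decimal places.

-0.200

Ranks of variable 1: 5, 2, 4, 3, 6, 1
Ranks of variable 2: 6, 2, 4, 3, 1, 5
d = r₁ − r₂: -1, 0, 0, 0, 5, -4
d²: 1, 0, 0, 0, 25, 16; Σd² = 42
ρ = 1 − 6·42/(6·35) = 1 − 252/210 = -0.200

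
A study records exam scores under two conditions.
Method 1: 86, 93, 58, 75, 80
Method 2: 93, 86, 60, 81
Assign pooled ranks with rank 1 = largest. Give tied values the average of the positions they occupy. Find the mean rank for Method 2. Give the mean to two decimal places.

4.50

Sorted (descending): 93, 93, 86, 86, 81, 80, 75, 60, 58
The 2 values of 93 occupy positions 1–2 → average rank (1+2)/2 = 1.5.
The 2 values of 86 occupy positions 3–4 → average rank (3+4)/2 = 3.5.
Method 2 values → pooled ranks: 93→1.5, 86→3.5, 60→8, 81→5
Mean rank = (1.5 + 3.5 + 8 + 5) / 4 = 4.50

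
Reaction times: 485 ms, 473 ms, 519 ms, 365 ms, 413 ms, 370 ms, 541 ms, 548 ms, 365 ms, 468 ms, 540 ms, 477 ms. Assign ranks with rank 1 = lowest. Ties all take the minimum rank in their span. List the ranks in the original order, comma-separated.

Sorted (ascending): 365, 365, 370, 413, 468, 473, 477, 485, 519, 540, 541, 548
The 2 values of 365 occupy positions 1–2 → each gets rank 1.

8, 6, 9, 1, 4, 3, 11, 12, 1, 5, 10, 7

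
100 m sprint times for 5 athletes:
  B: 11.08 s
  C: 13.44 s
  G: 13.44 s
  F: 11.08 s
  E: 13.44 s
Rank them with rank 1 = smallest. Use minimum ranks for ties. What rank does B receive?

Sorted (ascending): 11.08, 11.08, 13.44, 13.44, 13.44
The 2 values of 11.08 occupy positions 1–2 → each gets rank 1.
The 3 values of 13.44 occupy positions 3–5 → each gets rank 3.
B has value 11.08 s → rank 1.

1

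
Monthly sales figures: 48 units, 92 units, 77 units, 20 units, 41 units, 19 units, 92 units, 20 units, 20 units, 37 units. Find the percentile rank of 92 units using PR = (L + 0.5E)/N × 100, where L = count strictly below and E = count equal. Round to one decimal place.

90.0

N = 10.
Strictly below 92: 8. Equal to 92: 2.
PR = (8 + 0.5·2)/10 × 100 = 90.0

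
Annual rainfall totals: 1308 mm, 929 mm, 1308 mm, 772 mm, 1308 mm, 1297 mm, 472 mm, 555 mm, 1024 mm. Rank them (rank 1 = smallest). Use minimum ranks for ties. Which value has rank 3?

772

Sorted (ascending): 472, 555, 772, 929, 1024, 1297, 1308, 1308, 1308
The 3 values of 1308 occupy positions 7–9 → each gets rank 7.
Rank 3 → value 772.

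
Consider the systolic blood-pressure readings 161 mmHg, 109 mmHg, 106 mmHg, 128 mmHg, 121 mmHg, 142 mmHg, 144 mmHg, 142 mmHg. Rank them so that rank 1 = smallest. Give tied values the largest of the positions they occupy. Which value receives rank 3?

121

Sorted (ascending): 106, 109, 121, 128, 142, 142, 144, 161
The 2 values of 142 occupy positions 5–6 → each gets rank 6.
Rank 3 → value 121.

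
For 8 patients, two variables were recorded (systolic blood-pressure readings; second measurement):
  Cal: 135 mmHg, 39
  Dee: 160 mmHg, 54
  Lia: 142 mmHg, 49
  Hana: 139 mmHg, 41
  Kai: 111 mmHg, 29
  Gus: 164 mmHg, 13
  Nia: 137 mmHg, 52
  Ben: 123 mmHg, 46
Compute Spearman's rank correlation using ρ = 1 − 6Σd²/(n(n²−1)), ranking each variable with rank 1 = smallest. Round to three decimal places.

0.167

Ranks of variable 1: 3, 7, 6, 5, 1, 8, 4, 2
Ranks of variable 2: 3, 8, 6, 4, 2, 1, 7, 5
d = r₁ − r₂: 0, -1, 0, 1, -1, 7, -3, -3
d²: 0, 1, 0, 1, 1, 49, 9, 9; Σd² = 70
ρ = 1 − 6·70/(8·63) = 1 − 420/504 = 0.167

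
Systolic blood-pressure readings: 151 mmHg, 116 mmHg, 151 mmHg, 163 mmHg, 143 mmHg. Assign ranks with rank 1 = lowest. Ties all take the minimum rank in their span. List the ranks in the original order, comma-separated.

Sorted (ascending): 116, 143, 151, 151, 163
The 2 values of 151 occupy positions 3–4 → each gets rank 3.

3, 1, 3, 5, 2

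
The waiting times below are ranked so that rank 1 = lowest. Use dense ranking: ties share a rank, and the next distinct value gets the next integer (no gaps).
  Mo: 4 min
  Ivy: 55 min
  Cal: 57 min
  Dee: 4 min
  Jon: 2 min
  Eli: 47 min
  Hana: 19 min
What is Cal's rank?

Sorted (ascending): 2, 4, 4, 19, 47, 55, 57
The 2 values of 4 share dense rank 2.
Remaining distinct values take the next consecutive integers.
Cal has value 57 min → rank 6.

6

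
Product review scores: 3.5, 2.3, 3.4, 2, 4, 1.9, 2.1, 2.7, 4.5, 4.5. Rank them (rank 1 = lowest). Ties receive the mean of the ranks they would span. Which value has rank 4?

Sorted (ascending): 1.9, 2, 2.1, 2.3, 2.7, 3.4, 3.5, 4, 4.5, 4.5
The 2 values of 4.5 occupy positions 9–10 → average rank (9+10)/2 = 9.5.
Rank 4 → value 2.3.

2.3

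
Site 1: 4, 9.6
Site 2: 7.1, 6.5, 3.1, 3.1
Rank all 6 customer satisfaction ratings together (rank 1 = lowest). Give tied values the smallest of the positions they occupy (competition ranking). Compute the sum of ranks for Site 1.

Sorted (ascending): 3.1, 3.1, 4, 6.5, 7.1, 9.6
The 2 values of 3.1 occupy positions 1–2 → each gets rank 1.
Site 1 values → pooled ranks: 4→3, 9.6→6
Rank sum = 3 + 6 = 9

9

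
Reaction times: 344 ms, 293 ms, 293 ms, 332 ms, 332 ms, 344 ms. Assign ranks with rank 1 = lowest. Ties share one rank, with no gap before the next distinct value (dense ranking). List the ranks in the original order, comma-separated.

Sorted (ascending): 293, 293, 332, 332, 344, 344
The 2 values of 293 share dense rank 1.
The 2 values of 332 share dense rank 2.
The 2 values of 344 share dense rank 3.

3, 1, 1, 2, 2, 3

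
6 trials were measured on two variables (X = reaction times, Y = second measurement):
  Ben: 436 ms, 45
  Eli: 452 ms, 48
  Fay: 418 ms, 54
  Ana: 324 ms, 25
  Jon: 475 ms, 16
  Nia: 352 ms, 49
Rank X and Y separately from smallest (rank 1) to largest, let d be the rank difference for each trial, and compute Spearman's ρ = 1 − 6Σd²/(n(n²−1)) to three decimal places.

Ranks of variable 1: 4, 5, 3, 1, 6, 2
Ranks of variable 2: 3, 4, 6, 2, 1, 5
d = r₁ − r₂: 1, 1, -3, -1, 5, -3
d²: 1, 1, 9, 1, 25, 9; Σd² = 46
ρ = 1 − 6·46/(6·35) = 1 − 276/210 = -0.314

-0.314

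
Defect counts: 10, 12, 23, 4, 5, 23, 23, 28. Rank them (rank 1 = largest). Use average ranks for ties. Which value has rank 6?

Sorted (descending): 28, 23, 23, 23, 12, 10, 5, 4
The 3 values of 23 occupy positions 2–4 → average rank 3.
Rank 6 → value 10.

10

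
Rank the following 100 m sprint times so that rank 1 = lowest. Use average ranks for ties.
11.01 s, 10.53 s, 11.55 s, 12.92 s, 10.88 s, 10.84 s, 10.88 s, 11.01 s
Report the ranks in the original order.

Sorted (ascending): 10.53, 10.84, 10.88, 10.88, 11.01, 11.01, 11.55, 12.92
The 2 values of 10.88 occupy positions 3–4 → average rank (3+4)/2 = 3.5.
The 2 values of 11.01 occupy positions 5–6 → average rank (5+6)/2 = 5.5.

5.5, 1, 7, 8, 3.5, 2, 3.5, 5.5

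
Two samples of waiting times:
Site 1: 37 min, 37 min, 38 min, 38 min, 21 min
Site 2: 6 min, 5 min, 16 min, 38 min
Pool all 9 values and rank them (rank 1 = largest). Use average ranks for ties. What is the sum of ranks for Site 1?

19

Sorted (descending): 38, 38, 38, 37, 37, 21, 16, 6, 5
The 3 values of 38 occupy positions 1–3 → average rank 2.
The 2 values of 37 occupy positions 4–5 → average rank (4+5)/2 = 4.5.
Site 1 values → pooled ranks: 37→4.5, 37→4.5, 38→2, 38→2, 21→6
Rank sum = 4.5 + 4.5 + 2 + 2 + 6 = 19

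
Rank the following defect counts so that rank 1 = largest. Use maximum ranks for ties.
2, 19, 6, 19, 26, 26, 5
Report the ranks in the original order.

7, 4, 5, 4, 2, 2, 6

Sorted (descending): 26, 26, 19, 19, 6, 5, 2
The 2 values of 26 occupy positions 1–2 → each gets rank 2.
The 2 values of 19 occupy positions 3–4 → each gets rank 4.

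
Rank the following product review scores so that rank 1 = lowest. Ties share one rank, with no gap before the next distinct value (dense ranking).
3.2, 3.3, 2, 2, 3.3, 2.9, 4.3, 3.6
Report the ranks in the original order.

Sorted (ascending): 2, 2, 2.9, 3.2, 3.3, 3.3, 3.6, 4.3
The 2 values of 2 share dense rank 1.
The 2 values of 3.3 share dense rank 4.
Remaining distinct values take the next consecutive integers.

3, 4, 1, 1, 4, 2, 6, 5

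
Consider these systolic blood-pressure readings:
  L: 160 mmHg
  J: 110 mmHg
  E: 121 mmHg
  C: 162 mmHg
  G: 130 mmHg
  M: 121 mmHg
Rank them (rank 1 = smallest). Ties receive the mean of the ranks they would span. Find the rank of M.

Sorted (ascending): 110, 121, 121, 130, 160, 162
The 2 values of 121 occupy positions 2–3 → average rank (2+3)/2 = 2.5.
M has value 121 mmHg → rank 2.5.

2.5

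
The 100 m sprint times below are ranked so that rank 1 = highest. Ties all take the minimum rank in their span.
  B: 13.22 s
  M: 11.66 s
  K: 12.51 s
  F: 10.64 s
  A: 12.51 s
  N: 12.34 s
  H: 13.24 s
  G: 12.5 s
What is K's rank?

Sorted (descending): 13.24, 13.22, 12.51, 12.51, 12.5, 12.34, 11.66, 10.64
The 2 values of 12.51 occupy positions 3–4 → each gets rank 3.
K has value 12.51 s → rank 3.

3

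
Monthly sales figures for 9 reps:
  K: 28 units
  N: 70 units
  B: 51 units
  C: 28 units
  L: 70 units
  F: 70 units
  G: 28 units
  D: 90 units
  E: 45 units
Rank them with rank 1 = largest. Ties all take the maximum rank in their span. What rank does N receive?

Sorted (descending): 90, 70, 70, 70, 51, 45, 28, 28, 28
The 3 values of 70 occupy positions 2–4 → each gets rank 4.
The 3 values of 28 occupy positions 7–9 → each gets rank 9.
N has value 70 units → rank 4.

4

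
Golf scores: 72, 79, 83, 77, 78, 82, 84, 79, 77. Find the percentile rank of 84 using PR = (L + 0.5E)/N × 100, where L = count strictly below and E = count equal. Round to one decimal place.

94.4

N = 9.
Strictly below 84: 8. Equal to 84: 1.
PR = (8 + 0.5·1)/9 × 100 = 94.4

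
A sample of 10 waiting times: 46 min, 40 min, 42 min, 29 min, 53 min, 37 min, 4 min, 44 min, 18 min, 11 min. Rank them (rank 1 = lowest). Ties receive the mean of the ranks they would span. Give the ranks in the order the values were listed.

9, 6, 7, 4, 10, 5, 1, 8, 3, 2

Sorted (ascending): 4, 11, 18, 29, 37, 40, 42, 44, 46, 53
No ties — each value takes its position as its rank.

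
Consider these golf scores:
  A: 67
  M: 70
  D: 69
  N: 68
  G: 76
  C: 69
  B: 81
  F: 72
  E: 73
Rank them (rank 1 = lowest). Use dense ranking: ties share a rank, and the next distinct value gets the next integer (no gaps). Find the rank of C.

Sorted (ascending): 67, 68, 69, 69, 70, 72, 73, 76, 81
The 2 values of 69 share dense rank 3.
Remaining distinct values take the next consecutive integers.
C has value 69 → rank 3.

3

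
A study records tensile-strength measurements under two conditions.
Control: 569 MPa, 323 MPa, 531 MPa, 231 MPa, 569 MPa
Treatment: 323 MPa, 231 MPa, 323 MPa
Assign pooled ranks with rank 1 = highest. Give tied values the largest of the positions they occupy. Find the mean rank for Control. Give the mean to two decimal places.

Sorted (descending): 569, 569, 531, 323, 323, 323, 231, 231
The 2 values of 569 occupy positions 1–2 → each gets rank 2.
The 3 values of 323 occupy positions 4–6 → each gets rank 6.
The 2 values of 231 occupy positions 7–8 → each gets rank 8.
Control values → pooled ranks: 569→2, 323→6, 531→3, 231→8, 569→2
Mean rank = (2 + 6 + 3 + 8 + 2) / 5 = 4.20

4.20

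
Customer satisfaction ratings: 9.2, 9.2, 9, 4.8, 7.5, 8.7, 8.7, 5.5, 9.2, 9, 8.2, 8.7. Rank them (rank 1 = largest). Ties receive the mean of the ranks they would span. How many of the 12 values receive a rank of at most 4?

Sorted (descending): 9.2, 9.2, 9.2, 9, 9, 8.7, 8.7, 8.7, 8.2, 7.5, 5.5, 4.8
The 3 values of 9.2 occupy positions 1–3 → average rank 2.
The 2 values of 9 occupy positions 4–5 → average rank (4+5)/2 = 4.5.
The 3 values of 8.7 occupy positions 6–8 → average rank 7.
Ranks ≤ 4: {2, 2, 2} → 3 values.

3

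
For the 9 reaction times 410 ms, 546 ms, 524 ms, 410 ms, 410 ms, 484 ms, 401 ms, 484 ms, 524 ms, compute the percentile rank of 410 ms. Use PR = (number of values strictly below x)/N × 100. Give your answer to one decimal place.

11.1

N = 9.
Strictly below 410: 1. Equal to 410: 3.
PR = 1/9 × 100 = 11.1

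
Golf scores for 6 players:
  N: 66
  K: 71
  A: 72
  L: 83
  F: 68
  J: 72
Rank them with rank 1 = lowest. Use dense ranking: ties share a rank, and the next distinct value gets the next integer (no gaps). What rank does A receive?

4

Sorted (ascending): 66, 68, 71, 72, 72, 83
The 2 values of 72 share dense rank 4.
Remaining distinct values take the next consecutive integers.
A has value 72 → rank 4.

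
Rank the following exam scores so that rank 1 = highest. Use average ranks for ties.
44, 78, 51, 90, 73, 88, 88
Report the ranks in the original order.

Sorted (descending): 90, 88, 88, 78, 73, 51, 44
The 2 values of 88 occupy positions 2–3 → average rank (2+3)/2 = 2.5.

7, 4, 6, 1, 5, 2.5, 2.5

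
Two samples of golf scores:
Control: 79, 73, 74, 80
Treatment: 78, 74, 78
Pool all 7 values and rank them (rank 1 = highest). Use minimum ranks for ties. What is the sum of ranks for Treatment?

Sorted (descending): 80, 79, 78, 78, 74, 74, 73
The 2 values of 78 occupy positions 3–4 → each gets rank 3.
The 2 values of 74 occupy positions 5–6 → each gets rank 5.
Treatment values → pooled ranks: 78→3, 74→5, 78→3
Rank sum = 3 + 5 + 3 = 11

11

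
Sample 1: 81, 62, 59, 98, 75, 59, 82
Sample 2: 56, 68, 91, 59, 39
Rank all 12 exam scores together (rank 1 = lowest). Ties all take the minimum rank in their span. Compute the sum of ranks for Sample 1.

51

Sorted (ascending): 39, 56, 59, 59, 59, 62, 68, 75, 81, 82, 91, 98
The 3 values of 59 occupy positions 3–5 → each gets rank 3.
Sample 1 values → pooled ranks: 81→9, 62→6, 59→3, 98→12, 75→8, 59→3, 82→10
Rank sum = 9 + 6 + 3 + 12 + 8 + 3 + 10 = 51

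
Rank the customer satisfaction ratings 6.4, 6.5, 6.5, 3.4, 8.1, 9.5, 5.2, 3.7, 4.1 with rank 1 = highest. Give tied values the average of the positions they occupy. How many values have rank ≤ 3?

Sorted (descending): 9.5, 8.1, 6.5, 6.5, 6.4, 5.2, 4.1, 3.7, 3.4
The 2 values of 6.5 occupy positions 3–4 → average rank (3+4)/2 = 3.5.
Ranks ≤ 3: {1, 2} → 2 values.

2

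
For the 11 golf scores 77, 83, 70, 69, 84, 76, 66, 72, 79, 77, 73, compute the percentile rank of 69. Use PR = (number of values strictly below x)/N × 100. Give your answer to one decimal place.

9.1

N = 11.
Strictly below 69: 1. Equal to 69: 1.
PR = 1/11 × 100 = 9.1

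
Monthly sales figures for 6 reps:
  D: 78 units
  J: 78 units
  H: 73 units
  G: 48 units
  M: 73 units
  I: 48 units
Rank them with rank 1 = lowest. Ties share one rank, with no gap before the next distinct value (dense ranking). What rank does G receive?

1

Sorted (ascending): 48, 48, 73, 73, 78, 78
The 2 values of 48 share dense rank 1.
The 2 values of 73 share dense rank 2.
The 2 values of 78 share dense rank 3.
G has value 48 units → rank 1.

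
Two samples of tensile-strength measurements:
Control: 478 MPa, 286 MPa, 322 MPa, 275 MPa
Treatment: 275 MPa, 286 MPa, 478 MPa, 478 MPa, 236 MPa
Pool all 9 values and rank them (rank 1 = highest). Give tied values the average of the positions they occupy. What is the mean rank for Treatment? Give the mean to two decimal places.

Sorted (descending): 478, 478, 478, 322, 286, 286, 275, 275, 236
The 3 values of 478 occupy positions 1–3 → average rank 2.
The 2 values of 286 occupy positions 5–6 → average rank (5+6)/2 = 5.5.
The 2 values of 275 occupy positions 7–8 → average rank (7+8)/2 = 7.5.
Treatment values → pooled ranks: 275→7.5, 286→5.5, 478→2, 478→2, 236→9
Mean rank = (7.5 + 5.5 + 2 + 2 + 9) / 5 = 5.20

5.20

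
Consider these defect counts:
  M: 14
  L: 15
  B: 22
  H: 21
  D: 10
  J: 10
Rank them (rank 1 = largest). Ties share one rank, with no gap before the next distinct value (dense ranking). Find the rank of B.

1

Sorted (descending): 22, 21, 15, 14, 10, 10
The 2 values of 10 share dense rank 5.
Remaining distinct values take the next consecutive integers.
B has value 22 → rank 1.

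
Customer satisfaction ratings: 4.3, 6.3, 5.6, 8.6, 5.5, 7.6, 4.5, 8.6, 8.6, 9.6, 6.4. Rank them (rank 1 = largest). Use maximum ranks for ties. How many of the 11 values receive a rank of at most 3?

Sorted (descending): 9.6, 8.6, 8.6, 8.6, 7.6, 6.4, 6.3, 5.6, 5.5, 4.5, 4.3
The 3 values of 8.6 occupy positions 2–4 → each gets rank 4.
Ranks ≤ 3: {1} → 1 value.

1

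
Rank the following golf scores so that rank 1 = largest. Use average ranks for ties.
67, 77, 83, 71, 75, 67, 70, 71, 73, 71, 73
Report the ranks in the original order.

10.5, 2, 1, 7, 3, 10.5, 9, 7, 4.5, 7, 4.5

Sorted (descending): 83, 77, 75, 73, 73, 71, 71, 71, 70, 67, 67
The 2 values of 73 occupy positions 4–5 → average rank (4+5)/2 = 4.5.
The 3 values of 71 occupy positions 6–8 → average rank 7.
The 2 values of 67 occupy positions 10–11 → average rank (10+11)/2 = 10.5.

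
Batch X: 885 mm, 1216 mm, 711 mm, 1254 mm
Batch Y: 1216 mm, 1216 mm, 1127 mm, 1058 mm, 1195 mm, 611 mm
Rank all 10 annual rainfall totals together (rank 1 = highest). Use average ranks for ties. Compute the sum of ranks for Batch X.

Sorted (descending): 1254, 1216, 1216, 1216, 1195, 1127, 1058, 885, 711, 611
The 3 values of 1216 occupy positions 2–4 → average rank 3.
Batch X values → pooled ranks: 885→8, 1216→3, 711→9, 1254→1
Rank sum = 8 + 3 + 9 + 1 = 21

21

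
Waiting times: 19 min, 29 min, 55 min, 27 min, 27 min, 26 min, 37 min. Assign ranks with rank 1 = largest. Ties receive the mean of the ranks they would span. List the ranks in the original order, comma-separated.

Sorted (descending): 55, 37, 29, 27, 27, 26, 19
The 2 values of 27 occupy positions 4–5 → average rank (4+5)/2 = 4.5.

7, 3, 1, 4.5, 4.5, 6, 2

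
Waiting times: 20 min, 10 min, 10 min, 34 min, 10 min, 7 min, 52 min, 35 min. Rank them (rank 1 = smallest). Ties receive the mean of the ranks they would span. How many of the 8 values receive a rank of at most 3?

4

Sorted (ascending): 7, 10, 10, 10, 20, 34, 35, 52
The 3 values of 10 occupy positions 2–4 → average rank 3.
Ranks ≤ 3: {1, 3, 3, 3} → 4 values.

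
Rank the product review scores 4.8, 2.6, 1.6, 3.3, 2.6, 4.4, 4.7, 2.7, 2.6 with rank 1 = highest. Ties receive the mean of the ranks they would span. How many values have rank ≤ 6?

Sorted (descending): 4.8, 4.7, 4.4, 3.3, 2.7, 2.6, 2.6, 2.6, 1.6
The 3 values of 2.6 occupy positions 6–8 → average rank 7.
Ranks ≤ 6: {1, 2, 3, 4, 5} → 5 values.

5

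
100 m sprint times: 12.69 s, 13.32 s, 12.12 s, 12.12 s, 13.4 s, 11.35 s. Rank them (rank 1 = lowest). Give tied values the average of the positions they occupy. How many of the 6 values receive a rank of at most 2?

1

Sorted (ascending): 11.35, 12.12, 12.12, 12.69, 13.32, 13.4
The 2 values of 12.12 occupy positions 2–3 → average rank (2+3)/2 = 2.5.
Ranks ≤ 2: {1} → 1 value.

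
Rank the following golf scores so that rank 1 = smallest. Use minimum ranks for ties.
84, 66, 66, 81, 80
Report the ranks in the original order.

5, 1, 1, 4, 3

Sorted (ascending): 66, 66, 80, 81, 84
The 2 values of 66 occupy positions 1–2 → each gets rank 1.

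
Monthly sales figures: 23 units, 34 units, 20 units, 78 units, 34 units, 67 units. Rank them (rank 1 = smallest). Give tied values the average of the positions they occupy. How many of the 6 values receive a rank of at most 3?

2

Sorted (ascending): 20, 23, 34, 34, 67, 78
The 2 values of 34 occupy positions 3–4 → average rank (3+4)/2 = 3.5.
Ranks ≤ 3: {1, 2} → 2 values.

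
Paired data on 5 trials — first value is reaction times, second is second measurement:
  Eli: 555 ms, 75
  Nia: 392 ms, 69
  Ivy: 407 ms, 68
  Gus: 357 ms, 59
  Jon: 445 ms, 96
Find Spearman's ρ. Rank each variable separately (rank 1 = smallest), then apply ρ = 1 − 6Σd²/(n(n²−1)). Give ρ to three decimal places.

Ranks of variable 1: 5, 2, 3, 1, 4
Ranks of variable 2: 4, 3, 2, 1, 5
d = r₁ − r₂: 1, -1, 1, 0, -1
d²: 1, 1, 1, 0, 1; Σd² = 4
ρ = 1 − 6·4/(5·24) = 1 − 24/120 = 0.800

0.800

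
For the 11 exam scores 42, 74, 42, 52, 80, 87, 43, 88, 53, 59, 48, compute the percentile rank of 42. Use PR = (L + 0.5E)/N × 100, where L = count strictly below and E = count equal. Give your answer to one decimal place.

N = 11.
Strictly below 42: 0. Equal to 42: 2.
PR = (0 + 0.5·2)/11 × 100 = 9.1

9.1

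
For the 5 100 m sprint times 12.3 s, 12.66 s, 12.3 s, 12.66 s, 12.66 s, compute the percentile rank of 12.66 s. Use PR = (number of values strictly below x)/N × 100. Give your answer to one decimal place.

40.0

N = 5.
Strictly below 12.66: 2. Equal to 12.66: 3.
PR = 2/5 × 100 = 40.0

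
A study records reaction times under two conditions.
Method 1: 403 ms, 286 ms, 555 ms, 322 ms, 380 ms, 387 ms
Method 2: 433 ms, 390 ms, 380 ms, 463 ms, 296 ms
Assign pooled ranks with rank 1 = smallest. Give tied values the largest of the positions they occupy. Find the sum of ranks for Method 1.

Sorted (ascending): 286, 296, 322, 380, 380, 387, 390, 403, 433, 463, 555
The 2 values of 380 occupy positions 4–5 → each gets rank 5.
Method 1 values → pooled ranks: 403→8, 286→1, 555→11, 322→3, 380→5, 387→6
Rank sum = 8 + 1 + 11 + 3 + 5 + 6 = 34

34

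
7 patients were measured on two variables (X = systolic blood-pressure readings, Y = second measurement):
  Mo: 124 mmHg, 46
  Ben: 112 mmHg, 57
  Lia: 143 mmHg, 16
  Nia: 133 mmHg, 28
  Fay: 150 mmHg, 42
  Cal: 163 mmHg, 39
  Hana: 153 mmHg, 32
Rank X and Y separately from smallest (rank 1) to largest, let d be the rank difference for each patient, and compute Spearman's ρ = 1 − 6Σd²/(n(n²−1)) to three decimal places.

-0.429

Ranks of variable 1: 2, 1, 4, 3, 5, 7, 6
Ranks of variable 2: 6, 7, 1, 2, 5, 4, 3
d = r₁ − r₂: -4, -6, 3, 1, 0, 3, 3
d²: 16, 36, 9, 1, 0, 9, 9; Σd² = 80
ρ = 1 − 6·80/(7·48) = 1 − 480/336 = -0.429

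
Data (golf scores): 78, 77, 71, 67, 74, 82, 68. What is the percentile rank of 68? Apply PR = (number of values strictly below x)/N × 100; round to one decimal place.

N = 7.
Strictly below 68: 1. Equal to 68: 1.
PR = 1/7 × 100 = 14.3

14.3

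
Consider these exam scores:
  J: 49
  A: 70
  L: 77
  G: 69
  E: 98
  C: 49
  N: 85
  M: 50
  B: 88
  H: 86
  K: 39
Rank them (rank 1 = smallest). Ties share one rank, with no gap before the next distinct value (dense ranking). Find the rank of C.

2

Sorted (ascending): 39, 49, 49, 50, 69, 70, 77, 85, 86, 88, 98
The 2 values of 49 share dense rank 2.
Remaining distinct values take the next consecutive integers.
C has value 49 → rank 2.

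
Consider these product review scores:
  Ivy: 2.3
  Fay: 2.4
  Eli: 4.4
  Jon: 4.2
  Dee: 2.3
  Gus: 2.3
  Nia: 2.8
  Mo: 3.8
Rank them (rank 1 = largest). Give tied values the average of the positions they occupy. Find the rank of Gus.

Sorted (descending): 4.4, 4.2, 3.8, 2.8, 2.4, 2.3, 2.3, 2.3
The 3 values of 2.3 occupy positions 6–8 → average rank 7.
Gus has value 2.3 → rank 7.

7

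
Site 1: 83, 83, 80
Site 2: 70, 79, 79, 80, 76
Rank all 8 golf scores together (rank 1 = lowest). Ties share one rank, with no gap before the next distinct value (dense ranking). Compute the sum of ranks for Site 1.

14

Sorted (ascending): 70, 76, 79, 79, 80, 80, 83, 83
The 2 values of 79 share dense rank 3.
The 2 values of 80 share dense rank 4.
The 2 values of 83 share dense rank 5.
Remaining distinct values take the next consecutive integers.
Site 1 values → pooled ranks: 83→5, 83→5, 80→4
Rank sum = 5 + 5 + 4 = 14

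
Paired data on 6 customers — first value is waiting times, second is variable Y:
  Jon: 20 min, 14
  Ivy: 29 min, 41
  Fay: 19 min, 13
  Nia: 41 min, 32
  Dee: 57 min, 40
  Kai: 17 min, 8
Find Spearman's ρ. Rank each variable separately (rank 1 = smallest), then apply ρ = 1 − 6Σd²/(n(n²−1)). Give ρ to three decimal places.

0.829

Ranks of variable 1: 3, 4, 2, 5, 6, 1
Ranks of variable 2: 3, 6, 2, 4, 5, 1
d = r₁ − r₂: 0, -2, 0, 1, 1, 0
d²: 0, 4, 0, 1, 1, 0; Σd² = 6
ρ = 1 − 6·6/(6·35) = 1 − 36/210 = 0.829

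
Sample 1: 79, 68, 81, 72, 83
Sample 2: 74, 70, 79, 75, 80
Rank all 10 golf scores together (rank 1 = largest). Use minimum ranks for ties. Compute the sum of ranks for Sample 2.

29

Sorted (descending): 83, 81, 80, 79, 79, 75, 74, 72, 70, 68
The 2 values of 79 occupy positions 4–5 → each gets rank 4.
Sample 2 values → pooled ranks: 74→7, 70→9, 79→4, 75→6, 80→3
Rank sum = 7 + 9 + 4 + 6 + 3 = 29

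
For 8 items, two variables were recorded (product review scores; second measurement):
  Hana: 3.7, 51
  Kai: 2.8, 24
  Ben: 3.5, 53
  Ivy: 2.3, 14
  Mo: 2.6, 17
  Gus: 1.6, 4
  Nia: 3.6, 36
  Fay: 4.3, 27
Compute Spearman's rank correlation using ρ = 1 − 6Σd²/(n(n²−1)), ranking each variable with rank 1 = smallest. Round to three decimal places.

0.786

Ranks of variable 1: 7, 4, 5, 2, 3, 1, 6, 8
Ranks of variable 2: 7, 4, 8, 2, 3, 1, 6, 5
d = r₁ − r₂: 0, 0, -3, 0, 0, 0, 0, 3
d²: 0, 0, 9, 0, 0, 0, 0, 9; Σd² = 18
ρ = 1 − 6·18/(8·63) = 1 − 108/504 = 0.786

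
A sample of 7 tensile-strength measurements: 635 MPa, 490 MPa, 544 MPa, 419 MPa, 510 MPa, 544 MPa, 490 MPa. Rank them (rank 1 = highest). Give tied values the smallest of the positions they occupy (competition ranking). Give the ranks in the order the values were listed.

1, 5, 2, 7, 4, 2, 5

Sorted (descending): 635, 544, 544, 510, 490, 490, 419
The 2 values of 544 occupy positions 2–3 → each gets rank 2.
The 2 values of 490 occupy positions 5–6 → each gets rank 5.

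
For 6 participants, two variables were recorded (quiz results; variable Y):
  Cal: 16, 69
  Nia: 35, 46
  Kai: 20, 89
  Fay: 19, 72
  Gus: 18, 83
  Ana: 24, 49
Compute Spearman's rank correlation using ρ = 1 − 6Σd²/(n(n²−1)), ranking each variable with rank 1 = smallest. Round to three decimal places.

Ranks of variable 1: 1, 6, 4, 3, 2, 5
Ranks of variable 2: 3, 1, 6, 4, 5, 2
d = r₁ − r₂: -2, 5, -2, -1, -3, 3
d²: 4, 25, 4, 1, 9, 9; Σd² = 52
ρ = 1 − 6·52/(6·35) = 1 − 312/210 = -0.486

-0.486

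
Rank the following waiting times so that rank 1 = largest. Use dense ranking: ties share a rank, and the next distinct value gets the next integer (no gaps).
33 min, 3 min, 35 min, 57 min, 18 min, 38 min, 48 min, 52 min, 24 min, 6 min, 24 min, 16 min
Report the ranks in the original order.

Sorted (descending): 57, 52, 48, 38, 35, 33, 24, 24, 18, 16, 6, 3
The 2 values of 24 share dense rank 7.
Remaining distinct values take the next consecutive integers.

6, 11, 5, 1, 8, 4, 3, 2, 7, 10, 7, 9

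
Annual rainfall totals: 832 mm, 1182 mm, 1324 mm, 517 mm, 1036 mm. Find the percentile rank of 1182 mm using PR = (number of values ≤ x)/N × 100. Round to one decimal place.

N = 5.
Strictly below 1182: 3. Equal to 1182: 1.
PR = 4/5 × 100 = 80.0

80.0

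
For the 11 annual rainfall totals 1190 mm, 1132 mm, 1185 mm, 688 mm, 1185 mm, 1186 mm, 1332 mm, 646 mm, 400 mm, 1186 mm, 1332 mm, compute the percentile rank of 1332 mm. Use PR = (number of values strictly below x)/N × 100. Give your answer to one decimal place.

81.8

N = 11.
Strictly below 1332: 9. Equal to 1332: 2.
PR = 9/11 × 100 = 81.8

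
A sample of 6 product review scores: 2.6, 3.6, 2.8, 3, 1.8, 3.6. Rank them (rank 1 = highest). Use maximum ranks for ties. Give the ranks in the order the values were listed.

5, 2, 4, 3, 6, 2

Sorted (descending): 3.6, 3.6, 3, 2.8, 2.6, 1.8
The 2 values of 3.6 occupy positions 1–2 → each gets rank 2.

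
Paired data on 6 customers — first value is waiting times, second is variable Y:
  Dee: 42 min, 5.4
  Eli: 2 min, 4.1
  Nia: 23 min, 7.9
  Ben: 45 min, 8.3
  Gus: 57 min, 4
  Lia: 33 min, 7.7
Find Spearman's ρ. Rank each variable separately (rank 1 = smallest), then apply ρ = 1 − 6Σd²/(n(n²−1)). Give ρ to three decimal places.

Ranks of variable 1: 4, 1, 2, 5, 6, 3
Ranks of variable 2: 3, 2, 5, 6, 1, 4
d = r₁ − r₂: 1, -1, -3, -1, 5, -1
d²: 1, 1, 9, 1, 25, 1; Σd² = 38
ρ = 1 − 6·38/(6·35) = 1 − 228/210 = -0.086

-0.086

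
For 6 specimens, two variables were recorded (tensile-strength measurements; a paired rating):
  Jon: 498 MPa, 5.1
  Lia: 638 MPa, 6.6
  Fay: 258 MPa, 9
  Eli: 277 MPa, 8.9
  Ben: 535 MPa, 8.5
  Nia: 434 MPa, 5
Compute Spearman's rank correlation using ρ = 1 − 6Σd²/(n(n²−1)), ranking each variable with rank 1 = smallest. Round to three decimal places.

Ranks of variable 1: 4, 6, 1, 2, 5, 3
Ranks of variable 2: 2, 3, 6, 5, 4, 1
d = r₁ − r₂: 2, 3, -5, -3, 1, 2
d²: 4, 9, 25, 9, 1, 4; Σd² = 52
ρ = 1 − 6·52/(6·35) = 1 − 312/210 = -0.486

-0.486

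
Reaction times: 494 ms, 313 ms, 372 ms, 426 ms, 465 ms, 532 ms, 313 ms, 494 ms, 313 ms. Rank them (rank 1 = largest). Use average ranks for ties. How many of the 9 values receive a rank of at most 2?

1

Sorted (descending): 532, 494, 494, 465, 426, 372, 313, 313, 313
The 2 values of 494 occupy positions 2–3 → average rank (2+3)/2 = 2.5.
The 3 values of 313 occupy positions 7–9 → average rank 8.
Ranks ≤ 2: {1} → 1 value.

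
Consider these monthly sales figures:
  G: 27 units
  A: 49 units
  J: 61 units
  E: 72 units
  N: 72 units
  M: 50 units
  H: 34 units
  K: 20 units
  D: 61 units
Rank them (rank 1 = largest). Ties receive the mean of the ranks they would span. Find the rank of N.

1.5

Sorted (descending): 72, 72, 61, 61, 50, 49, 34, 27, 20
The 2 values of 72 occupy positions 1–2 → average rank (1+2)/2 = 1.5.
The 2 values of 61 occupy positions 3–4 → average rank (3+4)/2 = 3.5.
N has value 72 units → rank 1.5.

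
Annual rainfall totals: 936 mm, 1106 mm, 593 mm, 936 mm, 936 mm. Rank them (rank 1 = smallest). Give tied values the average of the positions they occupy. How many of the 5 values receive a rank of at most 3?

Sorted (ascending): 593, 936, 936, 936, 1106
The 3 values of 936 occupy positions 2–4 → average rank 3.
Ranks ≤ 3: {1, 3, 3, 3} → 4 values.

4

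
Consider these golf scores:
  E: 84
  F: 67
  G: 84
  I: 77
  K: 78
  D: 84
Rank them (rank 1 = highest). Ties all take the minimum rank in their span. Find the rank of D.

Sorted (descending): 84, 84, 84, 78, 77, 67
The 3 values of 84 occupy positions 1–3 → each gets rank 1.
D has value 84 → rank 1.

1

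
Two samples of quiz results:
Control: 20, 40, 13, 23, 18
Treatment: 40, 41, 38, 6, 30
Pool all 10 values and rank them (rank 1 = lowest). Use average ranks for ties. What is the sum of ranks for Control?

Sorted (ascending): 6, 13, 18, 20, 23, 30, 38, 40, 40, 41
The 2 values of 40 occupy positions 8–9 → average rank (8+9)/2 = 8.5.
Control values → pooled ranks: 20→4, 40→8.5, 13→2, 23→5, 18→3
Rank sum = 4 + 8.5 + 2 + 5 + 3 = 22.5

22.5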